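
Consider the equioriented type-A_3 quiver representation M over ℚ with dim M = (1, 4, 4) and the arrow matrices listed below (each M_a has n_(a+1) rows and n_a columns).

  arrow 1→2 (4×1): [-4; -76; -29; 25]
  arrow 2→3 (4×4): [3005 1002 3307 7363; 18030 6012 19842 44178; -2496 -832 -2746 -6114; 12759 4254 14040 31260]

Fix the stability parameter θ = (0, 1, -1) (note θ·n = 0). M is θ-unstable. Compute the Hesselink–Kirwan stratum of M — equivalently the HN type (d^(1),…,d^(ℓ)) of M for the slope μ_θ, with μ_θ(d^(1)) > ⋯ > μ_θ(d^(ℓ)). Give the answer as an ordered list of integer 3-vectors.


Barcode: M ≅ I[1,2], I[2,2], I[2,3]^2, I[3,3]^2. HN layers by μ_θ (3 steps, strictly decreasing):
  μ^(1)=1; μ^(2)=0; μ^(3)=-1

((0, 2, 0); (1, 2, 2); (0, 0, 2))


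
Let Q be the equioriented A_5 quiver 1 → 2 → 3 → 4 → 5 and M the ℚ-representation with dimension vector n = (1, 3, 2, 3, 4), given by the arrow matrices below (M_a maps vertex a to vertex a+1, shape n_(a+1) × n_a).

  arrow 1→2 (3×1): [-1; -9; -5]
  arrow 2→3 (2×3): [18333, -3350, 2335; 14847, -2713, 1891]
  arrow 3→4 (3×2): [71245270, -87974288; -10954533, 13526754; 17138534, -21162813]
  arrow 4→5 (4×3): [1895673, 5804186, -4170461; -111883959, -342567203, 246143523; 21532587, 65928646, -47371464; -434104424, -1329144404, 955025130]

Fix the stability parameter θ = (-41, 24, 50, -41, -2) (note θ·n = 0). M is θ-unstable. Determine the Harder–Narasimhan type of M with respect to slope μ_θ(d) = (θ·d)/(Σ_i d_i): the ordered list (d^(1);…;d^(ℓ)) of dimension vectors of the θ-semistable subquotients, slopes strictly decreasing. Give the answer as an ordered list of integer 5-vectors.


Barcode: M ≅ I[1,5], I[2,2], I[2,5], I[4,5], I[5,5]. HN layers by μ_θ (4 steps, strictly decreasing):
  μ^(1)=24; μ^(2)=31/4; μ^(3)=-2; μ^(4)=-41

((0, 1, 0, 0, 0); (0, 2, 2, 2, 2); (0, 0, 0, 0, 2); (1, 0, 0, 1, 0))


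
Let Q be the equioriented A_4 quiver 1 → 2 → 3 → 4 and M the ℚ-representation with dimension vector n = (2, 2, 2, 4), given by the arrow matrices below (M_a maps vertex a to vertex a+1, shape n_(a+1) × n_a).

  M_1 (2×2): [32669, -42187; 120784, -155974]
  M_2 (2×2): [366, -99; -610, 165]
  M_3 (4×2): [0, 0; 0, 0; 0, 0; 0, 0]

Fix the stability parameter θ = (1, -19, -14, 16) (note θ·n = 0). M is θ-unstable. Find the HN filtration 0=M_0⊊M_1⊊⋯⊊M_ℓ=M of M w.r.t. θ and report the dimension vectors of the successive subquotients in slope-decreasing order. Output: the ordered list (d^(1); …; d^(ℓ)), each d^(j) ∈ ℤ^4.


Via rank(M_{q-1}∘⋯∘M_p): M ≅ I[1,2], I[1,3], I[3,3], I[4,4]^4.
μ_θ-semistable layers: μ^(1)=16; μ^(2)=-9; μ^(3)=-32/3; μ^(4)=-14

((0, 0, 0, 4); (1, 1, 0, 0); (1, 1, 1, 0); (0, 0, 1, 0))


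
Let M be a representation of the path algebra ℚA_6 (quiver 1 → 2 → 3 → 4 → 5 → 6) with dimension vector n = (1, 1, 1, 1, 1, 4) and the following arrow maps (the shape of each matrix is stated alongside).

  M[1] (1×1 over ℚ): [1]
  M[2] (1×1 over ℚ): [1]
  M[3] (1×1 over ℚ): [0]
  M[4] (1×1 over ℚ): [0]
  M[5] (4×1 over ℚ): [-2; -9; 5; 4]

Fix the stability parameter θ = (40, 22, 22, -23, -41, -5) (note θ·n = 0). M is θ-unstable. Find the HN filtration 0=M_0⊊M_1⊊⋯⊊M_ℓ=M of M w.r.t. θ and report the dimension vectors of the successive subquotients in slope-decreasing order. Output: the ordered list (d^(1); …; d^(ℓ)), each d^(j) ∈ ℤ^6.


Barcode: M ≅ I[1,3], I[4,4], I[5,6], I[6,6]^3. HN layers by μ_θ (4 steps, strictly decreasing):
  μ^(1)=28; μ^(2)=-5; μ^(3)=-23; μ^(4)=-41

((1, 1, 1, 0, 0, 0); (0, 0, 0, 0, 0, 4); (0, 0, 0, 1, 0, 0); (0, 0, 0, 0, 1, 0))


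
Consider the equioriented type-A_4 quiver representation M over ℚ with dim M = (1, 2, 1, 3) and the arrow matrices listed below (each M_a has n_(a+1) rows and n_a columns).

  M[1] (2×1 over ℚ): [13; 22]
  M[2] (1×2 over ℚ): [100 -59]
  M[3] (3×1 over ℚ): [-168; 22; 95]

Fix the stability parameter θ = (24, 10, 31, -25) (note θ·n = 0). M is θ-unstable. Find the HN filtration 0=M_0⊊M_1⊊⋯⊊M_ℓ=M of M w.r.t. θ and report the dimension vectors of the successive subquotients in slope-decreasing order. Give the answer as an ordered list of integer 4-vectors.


Barcode: M ≅ I[1,4], I[2,2], I[4,4]^2. HN layers by μ_θ (2 steps, strictly decreasing):
  μ^(1)=10; μ^(2)=-25

((1, 2, 1, 1); (0, 0, 0, 2))


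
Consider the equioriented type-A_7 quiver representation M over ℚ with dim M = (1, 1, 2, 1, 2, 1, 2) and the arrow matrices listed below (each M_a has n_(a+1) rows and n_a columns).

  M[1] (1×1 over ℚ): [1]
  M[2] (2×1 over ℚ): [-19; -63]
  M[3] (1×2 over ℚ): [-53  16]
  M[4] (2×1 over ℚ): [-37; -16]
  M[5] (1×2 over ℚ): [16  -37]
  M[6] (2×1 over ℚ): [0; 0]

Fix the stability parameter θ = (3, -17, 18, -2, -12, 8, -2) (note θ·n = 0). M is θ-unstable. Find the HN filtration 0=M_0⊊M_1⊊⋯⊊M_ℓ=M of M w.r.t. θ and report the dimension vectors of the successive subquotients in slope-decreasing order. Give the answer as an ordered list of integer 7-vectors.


Barcode: M ≅ I[1,5], I[3,3], I[5,6], I[7,7]^2. HN layers by μ_θ (6 steps, strictly decreasing):
  μ^(1)=18; μ^(2)=8; μ^(3)=4/3; μ^(4)=-2; μ^(5)=-7; μ^(6)=-12

((0, 0, 1, 0, 0, 0, 0); (0, 0, 0, 0, 0, 1, 0); (0, 0, 1, 1, 1, 0, 0); (0, 0, 0, 0, 0, 0, 2); (1, 1, 0, 0, 0, 0, 0); (0, 0, 0, 0, 1, 0, 0))


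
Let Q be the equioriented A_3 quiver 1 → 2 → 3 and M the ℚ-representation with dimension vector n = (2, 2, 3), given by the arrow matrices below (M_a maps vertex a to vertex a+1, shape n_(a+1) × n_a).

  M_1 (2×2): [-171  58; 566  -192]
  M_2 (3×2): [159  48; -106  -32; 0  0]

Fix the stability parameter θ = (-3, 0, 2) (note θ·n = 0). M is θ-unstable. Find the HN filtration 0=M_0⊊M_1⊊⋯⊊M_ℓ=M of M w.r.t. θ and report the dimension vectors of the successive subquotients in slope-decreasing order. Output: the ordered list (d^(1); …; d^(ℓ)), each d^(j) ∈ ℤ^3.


Interval decomposition of M: I[1,2], I[1,3], I[3,3]^2.
HN type (ℓ=3): μ^(1)=2; μ^(2)=0; μ^(3)=-3

((0, 0, 3); (0, 2, 0); (2, 0, 0))


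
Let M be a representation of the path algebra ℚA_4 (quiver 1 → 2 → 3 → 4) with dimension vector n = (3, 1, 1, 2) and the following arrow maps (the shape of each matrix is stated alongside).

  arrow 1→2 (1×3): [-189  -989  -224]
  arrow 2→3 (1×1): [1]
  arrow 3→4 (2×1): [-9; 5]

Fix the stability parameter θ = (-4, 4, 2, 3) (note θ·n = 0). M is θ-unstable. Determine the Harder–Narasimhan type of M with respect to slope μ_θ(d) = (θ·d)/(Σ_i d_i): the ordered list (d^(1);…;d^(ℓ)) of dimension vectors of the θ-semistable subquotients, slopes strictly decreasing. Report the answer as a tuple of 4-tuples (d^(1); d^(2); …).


Barcode: M ≅ I[1,1]^2, I[1,4], I[4,4]. HN layers by μ_θ (2 steps, strictly decreasing):
  μ^(1)=3; μ^(2)=-4

((0, 1, 1, 2); (3, 0, 0, 0))


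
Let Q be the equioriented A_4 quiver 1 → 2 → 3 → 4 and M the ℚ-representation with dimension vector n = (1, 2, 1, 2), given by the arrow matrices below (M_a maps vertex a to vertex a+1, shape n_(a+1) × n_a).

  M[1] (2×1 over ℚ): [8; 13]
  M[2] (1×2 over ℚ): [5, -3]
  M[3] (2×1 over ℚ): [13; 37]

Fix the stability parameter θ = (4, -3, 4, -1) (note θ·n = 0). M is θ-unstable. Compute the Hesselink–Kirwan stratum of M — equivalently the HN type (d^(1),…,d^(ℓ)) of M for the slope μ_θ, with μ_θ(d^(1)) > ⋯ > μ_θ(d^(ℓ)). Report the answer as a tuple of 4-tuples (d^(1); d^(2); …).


Barcode: M ≅ I[1,4], I[2,2], I[4,4]. HN layers by μ_θ (4 steps, strictly decreasing):
  μ^(1)=3/2; μ^(2)=1/2; μ^(3)=-1; μ^(4)=-3

((0, 0, 1, 1); (1, 1, 0, 0); (0, 0, 0, 1); (0, 1, 0, 0))


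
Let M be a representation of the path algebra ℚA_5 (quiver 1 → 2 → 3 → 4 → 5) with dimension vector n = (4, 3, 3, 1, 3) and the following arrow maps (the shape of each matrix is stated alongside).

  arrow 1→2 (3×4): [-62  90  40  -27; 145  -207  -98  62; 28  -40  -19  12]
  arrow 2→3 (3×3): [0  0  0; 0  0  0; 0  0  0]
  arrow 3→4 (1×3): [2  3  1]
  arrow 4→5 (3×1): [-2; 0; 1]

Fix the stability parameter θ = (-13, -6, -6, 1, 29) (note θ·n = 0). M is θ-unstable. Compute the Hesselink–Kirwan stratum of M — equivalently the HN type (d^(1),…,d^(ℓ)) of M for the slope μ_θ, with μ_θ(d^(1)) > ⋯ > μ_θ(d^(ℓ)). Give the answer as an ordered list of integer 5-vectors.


Barcode: M ≅ I[1,1], I[1,2]^3, I[3,3]^2, I[3,5], I[5,5]^2. HN layers by μ_θ (4 steps, strictly decreasing):
  μ^(1)=29; μ^(2)=1; μ^(3)=-6; μ^(4)=-13

((0, 0, 0, 0, 3); (0, 0, 0, 1, 0); (0, 3, 3, 0, 0); (4, 0, 0, 0, 0))


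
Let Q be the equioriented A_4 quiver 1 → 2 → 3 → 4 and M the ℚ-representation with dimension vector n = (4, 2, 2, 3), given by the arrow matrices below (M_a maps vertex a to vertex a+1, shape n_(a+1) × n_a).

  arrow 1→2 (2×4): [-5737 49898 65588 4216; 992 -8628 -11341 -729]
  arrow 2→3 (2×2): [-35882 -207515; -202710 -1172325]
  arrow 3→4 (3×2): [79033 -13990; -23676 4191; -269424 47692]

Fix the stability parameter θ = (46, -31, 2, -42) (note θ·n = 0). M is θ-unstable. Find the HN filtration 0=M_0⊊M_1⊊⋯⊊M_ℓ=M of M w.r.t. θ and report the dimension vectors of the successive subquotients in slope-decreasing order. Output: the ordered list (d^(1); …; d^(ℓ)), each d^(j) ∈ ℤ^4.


Interval decomposition of M: I[1,1]^2, I[1,2], I[1,4], I[3,4], I[4,4].
HN type (ℓ=5): μ^(1)=46; μ^(2)=15/2; μ^(3)=-25/4; μ^(4)=-20; μ^(5)=-42

((2, 0, 0, 0); (1, 1, 0, 0); (1, 1, 1, 1); (0, 0, 1, 1); (0, 0, 0, 1))


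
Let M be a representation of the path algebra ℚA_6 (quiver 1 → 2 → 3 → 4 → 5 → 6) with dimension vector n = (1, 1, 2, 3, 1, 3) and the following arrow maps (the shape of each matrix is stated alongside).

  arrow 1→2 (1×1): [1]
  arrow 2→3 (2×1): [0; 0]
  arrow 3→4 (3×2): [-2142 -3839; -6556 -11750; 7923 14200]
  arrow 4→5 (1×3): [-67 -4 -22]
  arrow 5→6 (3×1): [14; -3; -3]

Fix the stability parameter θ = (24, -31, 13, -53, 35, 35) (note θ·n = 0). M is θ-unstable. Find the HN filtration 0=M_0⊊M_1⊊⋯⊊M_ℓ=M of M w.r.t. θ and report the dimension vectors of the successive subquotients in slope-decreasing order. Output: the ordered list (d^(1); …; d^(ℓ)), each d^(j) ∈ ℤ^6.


Via rank(M_{q-1}∘⋯∘M_p): M ≅ I[1,2], I[3,4], I[3,6], I[4,4], I[6,6]^2.
μ_θ-semistable layers: μ^(1)=35; μ^(2)=-7/2; μ^(3)=-20; μ^(4)=-53

((0, 0, 0, 0, 1, 3); (1, 1, 0, 0, 0, 0); (0, 0, 2, 2, 0, 0); (0, 0, 0, 1, 0, 0))


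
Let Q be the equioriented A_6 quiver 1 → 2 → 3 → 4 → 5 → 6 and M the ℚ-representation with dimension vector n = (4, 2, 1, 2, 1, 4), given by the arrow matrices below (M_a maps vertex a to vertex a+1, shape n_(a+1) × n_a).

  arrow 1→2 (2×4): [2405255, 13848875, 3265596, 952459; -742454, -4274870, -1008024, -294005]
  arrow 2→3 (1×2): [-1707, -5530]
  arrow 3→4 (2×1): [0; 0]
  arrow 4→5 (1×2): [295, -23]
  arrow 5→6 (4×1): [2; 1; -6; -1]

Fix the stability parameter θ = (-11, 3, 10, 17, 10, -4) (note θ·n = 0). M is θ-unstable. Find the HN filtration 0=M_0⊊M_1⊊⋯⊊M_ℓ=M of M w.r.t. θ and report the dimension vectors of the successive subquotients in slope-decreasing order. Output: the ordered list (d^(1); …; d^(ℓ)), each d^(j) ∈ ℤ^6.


Barcode: M ≅ I[1,1]^2, I[1,2], I[1,3], I[4,4], I[4,6], I[6,6]^3. HN layers by μ_θ (6 steps, strictly decreasing):
  μ^(1)=17; μ^(2)=10; μ^(3)=23/3; μ^(4)=3; μ^(5)=-4; μ^(6)=-11

((0, 0, 0, 1, 0, 0); (0, 0, 1, 0, 0, 0); (0, 0, 0, 1, 1, 1); (0, 2, 0, 0, 0, 0); (0, 0, 0, 0, 0, 3); (4, 0, 0, 0, 0, 0))


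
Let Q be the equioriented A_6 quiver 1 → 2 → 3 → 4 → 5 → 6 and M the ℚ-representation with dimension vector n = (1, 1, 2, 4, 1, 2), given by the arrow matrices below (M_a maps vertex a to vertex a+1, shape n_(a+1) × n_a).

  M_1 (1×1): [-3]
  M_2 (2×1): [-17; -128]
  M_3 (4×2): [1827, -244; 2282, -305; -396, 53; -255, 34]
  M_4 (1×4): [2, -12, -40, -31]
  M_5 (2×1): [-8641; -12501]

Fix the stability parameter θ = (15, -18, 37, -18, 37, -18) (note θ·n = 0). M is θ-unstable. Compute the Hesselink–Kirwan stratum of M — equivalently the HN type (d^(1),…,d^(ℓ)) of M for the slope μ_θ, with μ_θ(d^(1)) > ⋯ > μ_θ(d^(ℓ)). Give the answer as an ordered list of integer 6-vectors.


Via rank(M_{q-1}∘⋯∘M_p): M ≅ I[1,6], I[3,4], I[4,4]^2, I[6,6].
μ_θ-semistable layers: μ^(1)=19/2; μ^(2)=-3/2; μ^(3)=-18

((0, 0, 2, 2, 1, 1); (1, 1, 0, 0, 0, 0); (0, 0, 0, 2, 0, 1))


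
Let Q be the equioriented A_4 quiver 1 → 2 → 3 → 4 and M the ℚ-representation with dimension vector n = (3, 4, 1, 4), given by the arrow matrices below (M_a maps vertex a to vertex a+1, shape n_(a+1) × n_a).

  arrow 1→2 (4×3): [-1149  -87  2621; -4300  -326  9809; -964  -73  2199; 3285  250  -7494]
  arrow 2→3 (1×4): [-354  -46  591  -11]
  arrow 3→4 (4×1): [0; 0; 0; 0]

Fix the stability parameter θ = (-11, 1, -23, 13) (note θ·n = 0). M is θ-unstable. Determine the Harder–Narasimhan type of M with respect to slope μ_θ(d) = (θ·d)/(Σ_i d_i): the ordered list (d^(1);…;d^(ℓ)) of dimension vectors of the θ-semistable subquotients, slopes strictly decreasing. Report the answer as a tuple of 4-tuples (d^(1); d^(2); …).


Barcode: M ≅ I[1,2]^2, I[1,3], I[2,2], I[4,4]^4. HN layers by μ_θ (3 steps, strictly decreasing):
  μ^(1)=13; μ^(2)=1; μ^(3)=-11

((0, 0, 0, 4); (0, 3, 0, 0); (3, 1, 1, 0))


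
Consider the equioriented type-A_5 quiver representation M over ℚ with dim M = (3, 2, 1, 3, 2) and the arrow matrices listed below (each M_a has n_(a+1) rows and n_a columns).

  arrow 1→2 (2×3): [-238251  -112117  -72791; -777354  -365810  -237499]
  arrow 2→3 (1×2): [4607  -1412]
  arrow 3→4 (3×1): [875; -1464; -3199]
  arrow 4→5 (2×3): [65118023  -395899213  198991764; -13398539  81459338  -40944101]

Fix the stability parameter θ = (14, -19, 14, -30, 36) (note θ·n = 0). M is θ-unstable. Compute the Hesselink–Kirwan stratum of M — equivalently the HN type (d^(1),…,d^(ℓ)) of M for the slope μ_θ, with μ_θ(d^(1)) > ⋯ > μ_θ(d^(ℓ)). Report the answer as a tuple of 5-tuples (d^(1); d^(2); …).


Interval decomposition of M: I[1,1], I[1,2], I[1,5], I[4,4], I[4,5].
HN type (ℓ=5): μ^(1)=36; μ^(2)=14; μ^(3)=-5/2; μ^(4)=-21/4; μ^(5)=-30

((0, 0, 0, 0, 2); (1, 0, 0, 0, 0); (1, 1, 0, 0, 0); (1, 1, 1, 1, 0); (0, 0, 0, 2, 0))


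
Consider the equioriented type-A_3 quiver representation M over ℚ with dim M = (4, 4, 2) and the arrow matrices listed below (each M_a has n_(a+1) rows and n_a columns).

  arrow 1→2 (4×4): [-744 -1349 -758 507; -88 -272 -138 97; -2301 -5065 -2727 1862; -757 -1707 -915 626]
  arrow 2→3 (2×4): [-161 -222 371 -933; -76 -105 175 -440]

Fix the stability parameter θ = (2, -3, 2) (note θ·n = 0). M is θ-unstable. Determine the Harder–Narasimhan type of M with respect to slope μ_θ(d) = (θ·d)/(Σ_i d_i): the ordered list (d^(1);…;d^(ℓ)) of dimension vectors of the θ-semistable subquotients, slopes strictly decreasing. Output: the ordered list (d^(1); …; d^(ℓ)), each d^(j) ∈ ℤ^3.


Barcode: M ≅ I[1,2]^2, I[1,3]^2. HN layers by μ_θ (2 steps, strictly decreasing):
  μ^(1)=2; μ^(2)=-1/2

((0, 0, 2); (4, 4, 0))


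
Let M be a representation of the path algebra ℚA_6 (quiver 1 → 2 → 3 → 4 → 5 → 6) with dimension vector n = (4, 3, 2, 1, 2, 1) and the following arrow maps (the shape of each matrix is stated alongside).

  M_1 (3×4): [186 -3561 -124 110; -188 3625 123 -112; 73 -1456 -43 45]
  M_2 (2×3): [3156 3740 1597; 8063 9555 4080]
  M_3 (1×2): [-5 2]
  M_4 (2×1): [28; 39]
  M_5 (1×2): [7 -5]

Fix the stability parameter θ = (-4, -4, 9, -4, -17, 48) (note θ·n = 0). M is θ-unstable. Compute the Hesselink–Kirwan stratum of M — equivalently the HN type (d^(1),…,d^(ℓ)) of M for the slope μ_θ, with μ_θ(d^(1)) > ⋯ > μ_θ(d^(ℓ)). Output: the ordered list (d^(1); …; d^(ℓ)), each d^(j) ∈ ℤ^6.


Interval decomposition of M: I[1,1], I[1,2], I[1,3], I[1,6], I[5,5].
HN type (ℓ=4): μ^(1)=48; μ^(2)=9; μ^(3)=-4; μ^(4)=-17

((0, 0, 0, 0, 0, 1); (0, 0, 1, 0, 0, 0); (4, 3, 1, 1, 1, 0); (0, 0, 0, 0, 1, 0))


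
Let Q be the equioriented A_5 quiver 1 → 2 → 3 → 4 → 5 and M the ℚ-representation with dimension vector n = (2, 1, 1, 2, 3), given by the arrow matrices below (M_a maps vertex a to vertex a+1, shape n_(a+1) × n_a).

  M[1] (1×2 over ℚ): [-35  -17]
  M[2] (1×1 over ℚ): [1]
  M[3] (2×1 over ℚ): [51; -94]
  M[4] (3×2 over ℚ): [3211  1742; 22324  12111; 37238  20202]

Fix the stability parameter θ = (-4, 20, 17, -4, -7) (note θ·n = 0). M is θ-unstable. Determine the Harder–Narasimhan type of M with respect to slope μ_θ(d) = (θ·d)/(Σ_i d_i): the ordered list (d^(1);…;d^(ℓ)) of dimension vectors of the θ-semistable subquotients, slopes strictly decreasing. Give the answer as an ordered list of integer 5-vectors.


Barcode: M ≅ I[1,1], I[1,5], I[4,5], I[5,5]. HN layers by μ_θ (4 steps, strictly decreasing):
  μ^(1)=13/2; μ^(2)=-4; μ^(3)=-11/2; μ^(4)=-7

((0, 1, 1, 1, 1); (2, 0, 0, 0, 0); (0, 0, 0, 1, 1); (0, 0, 0, 0, 1))


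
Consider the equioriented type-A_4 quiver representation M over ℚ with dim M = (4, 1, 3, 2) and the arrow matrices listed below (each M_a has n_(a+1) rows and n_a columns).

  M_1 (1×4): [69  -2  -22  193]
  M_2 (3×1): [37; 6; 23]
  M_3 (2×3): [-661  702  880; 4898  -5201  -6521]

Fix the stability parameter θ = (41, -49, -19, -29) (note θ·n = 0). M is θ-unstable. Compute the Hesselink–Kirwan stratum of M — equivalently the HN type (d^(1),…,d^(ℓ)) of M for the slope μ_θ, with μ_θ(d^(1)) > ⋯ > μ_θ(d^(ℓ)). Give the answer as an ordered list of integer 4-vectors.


Interval decomposition of M: I[1,1]^3, I[1,4], I[3,3], I[3,4].
HN type (ℓ=4): μ^(1)=41; μ^(2)=-14; μ^(3)=-19; μ^(4)=-24

((3, 0, 0, 0); (1, 1, 1, 1); (0, 0, 1, 0); (0, 0, 1, 1))


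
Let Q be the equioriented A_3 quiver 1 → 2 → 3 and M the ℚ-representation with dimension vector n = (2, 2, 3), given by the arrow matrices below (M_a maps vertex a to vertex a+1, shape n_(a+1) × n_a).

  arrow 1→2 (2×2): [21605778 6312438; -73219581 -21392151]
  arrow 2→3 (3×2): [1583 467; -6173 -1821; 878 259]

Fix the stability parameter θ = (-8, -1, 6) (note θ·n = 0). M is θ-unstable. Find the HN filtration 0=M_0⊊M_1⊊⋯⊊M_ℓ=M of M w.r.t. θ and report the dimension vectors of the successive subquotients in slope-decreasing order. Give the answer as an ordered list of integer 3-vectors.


Interval decomposition of M: I[1,1], I[1,3], I[2,3], I[3,3].
HN type (ℓ=3): μ^(1)=6; μ^(2)=-1; μ^(3)=-8

((0, 0, 3); (0, 2, 0); (2, 0, 0))


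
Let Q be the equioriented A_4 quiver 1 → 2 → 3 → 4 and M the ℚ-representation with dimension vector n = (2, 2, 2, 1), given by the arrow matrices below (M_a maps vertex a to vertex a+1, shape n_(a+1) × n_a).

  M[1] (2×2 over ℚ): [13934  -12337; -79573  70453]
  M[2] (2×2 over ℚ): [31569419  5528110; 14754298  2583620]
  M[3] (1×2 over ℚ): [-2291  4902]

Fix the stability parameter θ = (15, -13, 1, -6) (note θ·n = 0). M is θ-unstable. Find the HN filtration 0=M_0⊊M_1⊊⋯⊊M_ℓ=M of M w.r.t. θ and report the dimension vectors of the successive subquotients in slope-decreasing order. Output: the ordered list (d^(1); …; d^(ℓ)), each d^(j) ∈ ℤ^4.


Via rank(M_{q-1}∘⋯∘M_p): M ≅ I[1,2], I[1,4], I[3,3].
μ_θ-semistable layers: μ^(1)=1; μ^(2)=-3/4

((1, 1, 1, 0); (1, 1, 1, 1))


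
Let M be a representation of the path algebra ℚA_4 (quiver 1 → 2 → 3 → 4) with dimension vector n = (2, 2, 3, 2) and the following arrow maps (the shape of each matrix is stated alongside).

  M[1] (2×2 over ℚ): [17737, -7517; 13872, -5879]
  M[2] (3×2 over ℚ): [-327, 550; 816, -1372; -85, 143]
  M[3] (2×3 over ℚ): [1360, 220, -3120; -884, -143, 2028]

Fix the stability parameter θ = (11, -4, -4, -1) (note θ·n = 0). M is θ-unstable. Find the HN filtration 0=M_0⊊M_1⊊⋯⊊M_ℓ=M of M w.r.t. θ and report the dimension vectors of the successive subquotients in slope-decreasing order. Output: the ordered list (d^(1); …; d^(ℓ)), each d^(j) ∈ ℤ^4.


Barcode: M ≅ I[1,3]^2, I[3,4], I[4,4]. HN layers by μ_θ (3 steps, strictly decreasing):
  μ^(1)=1; μ^(2)=-1; μ^(3)=-4

((2, 2, 2, 0); (0, 0, 0, 2); (0, 0, 1, 0))


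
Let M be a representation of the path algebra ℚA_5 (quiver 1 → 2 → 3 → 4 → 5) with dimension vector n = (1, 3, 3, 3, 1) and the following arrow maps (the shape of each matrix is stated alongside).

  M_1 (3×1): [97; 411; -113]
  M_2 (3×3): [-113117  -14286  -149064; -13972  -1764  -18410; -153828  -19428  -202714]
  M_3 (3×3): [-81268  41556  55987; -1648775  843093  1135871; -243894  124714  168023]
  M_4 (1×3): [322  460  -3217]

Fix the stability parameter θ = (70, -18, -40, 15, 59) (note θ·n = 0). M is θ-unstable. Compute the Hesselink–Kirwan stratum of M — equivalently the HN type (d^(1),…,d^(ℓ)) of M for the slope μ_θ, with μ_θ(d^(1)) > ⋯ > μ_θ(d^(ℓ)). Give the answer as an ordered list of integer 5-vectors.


Barcode: M ≅ I[1,5], I[2,2], I[2,4], I[3,3], I[4,4]. HN layers by μ_θ (6 steps, strictly decreasing):
  μ^(1)=59; μ^(2)=15; μ^(3)=4; μ^(4)=-18; μ^(5)=-29; μ^(6)=-40

((0, 0, 0, 0, 1); (0, 0, 0, 3, 0); (1, 1, 1, 0, 0); (0, 1, 0, 0, 0); (0, 1, 1, 0, 0); (0, 0, 1, 0, 0))


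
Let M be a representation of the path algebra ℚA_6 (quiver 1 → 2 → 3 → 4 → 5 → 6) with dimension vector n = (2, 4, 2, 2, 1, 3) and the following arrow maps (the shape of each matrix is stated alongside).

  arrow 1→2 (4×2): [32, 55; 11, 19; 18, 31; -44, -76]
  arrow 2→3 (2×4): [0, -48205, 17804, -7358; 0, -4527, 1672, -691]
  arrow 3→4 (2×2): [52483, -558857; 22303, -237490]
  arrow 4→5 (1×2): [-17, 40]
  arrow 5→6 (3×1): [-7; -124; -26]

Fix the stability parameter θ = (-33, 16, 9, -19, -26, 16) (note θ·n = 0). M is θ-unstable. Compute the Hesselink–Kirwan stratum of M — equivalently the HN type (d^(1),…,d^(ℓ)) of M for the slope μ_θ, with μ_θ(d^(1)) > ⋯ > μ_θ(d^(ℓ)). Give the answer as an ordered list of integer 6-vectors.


Barcode: M ≅ I[1,4], I[1,6], I[2,2]^2, I[6,6]^2. HN layers by μ_θ (4 steps, strictly decreasing):
  μ^(1)=16; μ^(2)=2; μ^(3)=-5; μ^(4)=-33

((0, 2, 0, 0, 0, 3); (0, 1, 1, 1, 0, 0); (0, 1, 1, 1, 1, 0); (2, 0, 0, 0, 0, 0))


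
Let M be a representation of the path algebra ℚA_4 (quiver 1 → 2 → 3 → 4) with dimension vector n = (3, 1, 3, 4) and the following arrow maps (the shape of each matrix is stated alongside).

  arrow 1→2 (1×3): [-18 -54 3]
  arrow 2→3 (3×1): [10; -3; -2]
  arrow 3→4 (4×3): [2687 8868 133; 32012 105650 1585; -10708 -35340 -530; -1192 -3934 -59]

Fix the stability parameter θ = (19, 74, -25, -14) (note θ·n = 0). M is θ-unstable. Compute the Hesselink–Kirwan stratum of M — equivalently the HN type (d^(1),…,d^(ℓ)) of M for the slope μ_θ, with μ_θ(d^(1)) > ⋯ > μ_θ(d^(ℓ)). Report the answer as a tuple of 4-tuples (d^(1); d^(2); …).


Interval decomposition of M: I[1,1]^2, I[1,3], I[3,4]^2, I[4,4]^2.
HN type (ℓ=4): μ^(1)=49/2; μ^(2)=19; μ^(3)=-14; μ^(4)=-25

((0, 1, 1, 0); (3, 0, 0, 0); (0, 0, 0, 4); (0, 0, 2, 0))


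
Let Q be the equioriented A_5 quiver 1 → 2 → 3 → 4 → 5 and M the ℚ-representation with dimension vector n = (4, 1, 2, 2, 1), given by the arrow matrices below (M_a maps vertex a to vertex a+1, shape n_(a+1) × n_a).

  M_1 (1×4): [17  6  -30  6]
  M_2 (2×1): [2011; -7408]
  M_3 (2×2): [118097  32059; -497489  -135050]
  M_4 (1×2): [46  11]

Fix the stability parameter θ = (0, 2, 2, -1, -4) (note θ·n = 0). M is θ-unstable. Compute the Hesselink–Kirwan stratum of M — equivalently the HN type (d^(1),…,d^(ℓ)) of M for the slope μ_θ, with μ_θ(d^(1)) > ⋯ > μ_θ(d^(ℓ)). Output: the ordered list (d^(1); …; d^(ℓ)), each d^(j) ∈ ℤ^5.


Via rank(M_{q-1}∘⋯∘M_p): M ≅ I[1,1]^3, I[1,5], I[3,4].
μ_θ-semistable layers: μ^(1)=1/2; μ^(2)=0; μ^(3)=-1/5

((0, 0, 1, 1, 0); (3, 0, 0, 0, 0); (1, 1, 1, 1, 1))


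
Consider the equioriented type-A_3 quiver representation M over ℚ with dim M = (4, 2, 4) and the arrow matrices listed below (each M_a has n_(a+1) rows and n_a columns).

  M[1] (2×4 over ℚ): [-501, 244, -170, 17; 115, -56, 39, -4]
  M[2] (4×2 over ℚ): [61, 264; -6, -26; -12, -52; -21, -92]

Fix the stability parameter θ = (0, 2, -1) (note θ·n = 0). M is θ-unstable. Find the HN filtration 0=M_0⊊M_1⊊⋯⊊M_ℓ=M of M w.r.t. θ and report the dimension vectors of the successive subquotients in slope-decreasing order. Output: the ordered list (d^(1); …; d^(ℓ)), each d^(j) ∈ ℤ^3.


Barcode: M ≅ I[1,1]^2, I[1,3]^2, I[3,3]^2. HN layers by μ_θ (3 steps, strictly decreasing):
  μ^(1)=1/2; μ^(2)=0; μ^(3)=-1

((0, 2, 2); (4, 0, 0); (0, 0, 2))


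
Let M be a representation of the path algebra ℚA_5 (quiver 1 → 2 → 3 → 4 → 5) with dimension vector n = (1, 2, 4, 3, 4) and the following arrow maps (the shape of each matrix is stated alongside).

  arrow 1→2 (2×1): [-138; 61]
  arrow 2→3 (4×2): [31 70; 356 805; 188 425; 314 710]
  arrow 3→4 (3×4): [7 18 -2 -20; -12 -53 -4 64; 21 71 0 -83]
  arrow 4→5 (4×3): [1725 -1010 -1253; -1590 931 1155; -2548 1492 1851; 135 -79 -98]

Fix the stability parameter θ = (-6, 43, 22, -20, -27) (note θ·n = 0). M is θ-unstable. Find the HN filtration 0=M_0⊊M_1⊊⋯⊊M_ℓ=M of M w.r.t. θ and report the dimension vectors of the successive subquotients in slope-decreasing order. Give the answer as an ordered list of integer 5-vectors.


Interval decomposition of M: I[1,5], I[2,5], I[3,3], I[3,5], I[5,5].
HN type (ℓ=5): μ^(1)=22; μ^(2)=9/2; μ^(3)=-6; μ^(4)=-25/3; μ^(5)=-27

((0, 0, 1, 0, 0); (0, 2, 2, 2, 2); (1, 0, 0, 0, 0); (0, 0, 1, 1, 1); (0, 0, 0, 0, 1))


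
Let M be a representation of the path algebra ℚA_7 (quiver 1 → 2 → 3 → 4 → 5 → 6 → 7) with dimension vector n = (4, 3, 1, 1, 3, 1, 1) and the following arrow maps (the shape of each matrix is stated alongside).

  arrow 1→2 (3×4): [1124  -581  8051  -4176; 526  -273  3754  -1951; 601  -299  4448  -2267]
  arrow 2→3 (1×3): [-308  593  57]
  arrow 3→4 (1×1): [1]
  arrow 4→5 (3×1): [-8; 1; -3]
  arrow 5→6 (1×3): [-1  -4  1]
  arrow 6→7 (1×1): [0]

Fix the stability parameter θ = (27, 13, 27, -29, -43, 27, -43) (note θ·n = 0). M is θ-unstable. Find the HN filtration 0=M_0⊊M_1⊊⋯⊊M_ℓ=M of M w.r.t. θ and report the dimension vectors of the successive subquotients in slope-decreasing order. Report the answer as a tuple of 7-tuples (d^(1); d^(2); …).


Interval decomposition of M: I[1,1], I[1,2]^2, I[1,6], I[5,5]^2, I[7,7].
HN type (ℓ=4): μ^(1)=27; μ^(2)=20; μ^(3)=-1; μ^(4)=-43

((1, 0, 0, 0, 0, 1, 0); (2, 2, 0, 0, 0, 0, 0); (1, 1, 1, 1, 1, 0, 0); (0, 0, 0, 0, 2, 0, 1))


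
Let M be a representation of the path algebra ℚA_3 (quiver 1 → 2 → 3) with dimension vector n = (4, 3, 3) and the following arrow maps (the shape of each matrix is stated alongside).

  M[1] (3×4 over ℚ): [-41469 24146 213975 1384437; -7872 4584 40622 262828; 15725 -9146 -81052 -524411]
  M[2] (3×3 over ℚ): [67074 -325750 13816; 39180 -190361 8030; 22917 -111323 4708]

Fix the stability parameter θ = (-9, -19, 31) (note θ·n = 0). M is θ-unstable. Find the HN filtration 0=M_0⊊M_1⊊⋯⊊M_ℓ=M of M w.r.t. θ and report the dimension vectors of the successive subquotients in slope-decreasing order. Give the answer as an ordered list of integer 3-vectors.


Barcode: M ≅ I[1,1], I[1,2], I[1,3]^2, I[3,3]. HN layers by μ_θ (3 steps, strictly decreasing):
  μ^(1)=31; μ^(2)=-9; μ^(3)=-14

((0, 0, 3); (1, 0, 0); (3, 3, 0))


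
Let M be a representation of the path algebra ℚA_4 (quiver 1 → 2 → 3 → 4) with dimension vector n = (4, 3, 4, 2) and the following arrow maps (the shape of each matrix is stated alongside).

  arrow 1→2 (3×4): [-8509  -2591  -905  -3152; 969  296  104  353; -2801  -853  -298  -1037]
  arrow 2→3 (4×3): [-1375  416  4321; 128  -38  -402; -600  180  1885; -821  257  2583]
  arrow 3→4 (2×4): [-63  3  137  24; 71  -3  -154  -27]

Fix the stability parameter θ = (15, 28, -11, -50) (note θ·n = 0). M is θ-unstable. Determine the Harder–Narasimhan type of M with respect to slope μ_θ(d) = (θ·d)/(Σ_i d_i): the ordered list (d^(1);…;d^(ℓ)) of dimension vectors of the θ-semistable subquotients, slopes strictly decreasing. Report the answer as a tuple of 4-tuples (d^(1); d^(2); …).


Barcode: M ≅ I[1,1], I[1,3], I[1,4]^2, I[3,3]. HN layers by μ_θ (4 steps, strictly decreasing):
  μ^(1)=15; μ^(2)=32/3; μ^(3)=-9/2; μ^(4)=-11

((1, 0, 0, 0); (1, 1, 1, 0); (2, 2, 2, 2); (0, 0, 1, 0))


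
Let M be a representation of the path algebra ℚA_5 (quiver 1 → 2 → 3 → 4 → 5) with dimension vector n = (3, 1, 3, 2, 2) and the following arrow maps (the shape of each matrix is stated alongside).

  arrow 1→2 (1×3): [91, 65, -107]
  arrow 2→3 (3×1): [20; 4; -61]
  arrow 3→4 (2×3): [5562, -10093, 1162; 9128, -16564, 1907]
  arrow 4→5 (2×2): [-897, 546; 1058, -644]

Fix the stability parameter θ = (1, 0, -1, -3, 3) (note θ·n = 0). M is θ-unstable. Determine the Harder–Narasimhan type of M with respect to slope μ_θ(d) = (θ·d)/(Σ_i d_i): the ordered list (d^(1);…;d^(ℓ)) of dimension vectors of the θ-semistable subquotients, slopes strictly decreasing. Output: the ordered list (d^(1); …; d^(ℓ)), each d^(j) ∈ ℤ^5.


Interval decomposition of M: I[1,1]^2, I[1,4], I[3,3], I[3,5], I[5,5].
HN type (ℓ=5): μ^(1)=3; μ^(2)=1; μ^(3)=-3/4; μ^(4)=-1; μ^(5)=-2

((0, 0, 0, 0, 2); (2, 0, 0, 0, 0); (1, 1, 1, 1, 0); (0, 0, 1, 0, 0); (0, 0, 1, 1, 0))


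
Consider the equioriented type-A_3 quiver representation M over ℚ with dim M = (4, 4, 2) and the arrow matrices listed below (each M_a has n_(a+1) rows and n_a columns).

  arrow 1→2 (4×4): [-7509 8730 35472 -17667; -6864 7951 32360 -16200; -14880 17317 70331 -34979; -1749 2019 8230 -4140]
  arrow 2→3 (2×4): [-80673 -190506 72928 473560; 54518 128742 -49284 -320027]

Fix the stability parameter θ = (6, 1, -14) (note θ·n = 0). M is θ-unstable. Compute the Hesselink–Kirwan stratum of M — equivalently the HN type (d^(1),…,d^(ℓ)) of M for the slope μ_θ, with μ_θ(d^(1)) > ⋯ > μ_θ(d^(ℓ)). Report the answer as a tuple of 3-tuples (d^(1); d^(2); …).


Barcode: M ≅ I[1,2]^2, I[1,3]^2. HN layers by μ_θ (2 steps, strictly decreasing):
  μ^(1)=7/2; μ^(2)=-7/3

((2, 2, 0); (2, 2, 2))


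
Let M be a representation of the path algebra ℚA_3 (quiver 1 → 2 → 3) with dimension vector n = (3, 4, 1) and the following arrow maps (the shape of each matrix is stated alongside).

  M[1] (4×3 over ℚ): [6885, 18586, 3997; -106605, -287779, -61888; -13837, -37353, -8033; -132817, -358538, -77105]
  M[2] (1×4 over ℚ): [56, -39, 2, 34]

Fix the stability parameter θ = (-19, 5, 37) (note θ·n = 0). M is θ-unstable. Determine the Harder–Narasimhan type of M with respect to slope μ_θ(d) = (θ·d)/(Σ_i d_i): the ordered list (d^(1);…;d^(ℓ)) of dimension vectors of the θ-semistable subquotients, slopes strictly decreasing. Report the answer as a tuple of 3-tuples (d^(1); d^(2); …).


Barcode: M ≅ I[1,2]^2, I[1,3], I[2,2]. HN layers by μ_θ (3 steps, strictly decreasing):
  μ^(1)=37; μ^(2)=5; μ^(3)=-19

((0, 0, 1); (0, 4, 0); (3, 0, 0))


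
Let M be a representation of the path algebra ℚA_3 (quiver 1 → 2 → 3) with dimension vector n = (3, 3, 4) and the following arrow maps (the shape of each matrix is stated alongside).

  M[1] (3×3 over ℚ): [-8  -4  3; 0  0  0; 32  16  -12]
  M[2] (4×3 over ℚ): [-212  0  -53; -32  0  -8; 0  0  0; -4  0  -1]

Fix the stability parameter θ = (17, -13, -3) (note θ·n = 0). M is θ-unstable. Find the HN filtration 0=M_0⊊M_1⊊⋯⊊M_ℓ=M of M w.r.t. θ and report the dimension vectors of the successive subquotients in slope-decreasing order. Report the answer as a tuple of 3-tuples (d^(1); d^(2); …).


Via rank(M_{q-1}∘⋯∘M_p): M ≅ I[1,1]^2, I[1,2], I[2,2], I[2,3], I[3,3]^3.
μ_θ-semistable layers: μ^(1)=17; μ^(2)=2; μ^(3)=-3; μ^(4)=-13

((2, 0, 0); (1, 1, 0); (0, 0, 4); (0, 2, 0))


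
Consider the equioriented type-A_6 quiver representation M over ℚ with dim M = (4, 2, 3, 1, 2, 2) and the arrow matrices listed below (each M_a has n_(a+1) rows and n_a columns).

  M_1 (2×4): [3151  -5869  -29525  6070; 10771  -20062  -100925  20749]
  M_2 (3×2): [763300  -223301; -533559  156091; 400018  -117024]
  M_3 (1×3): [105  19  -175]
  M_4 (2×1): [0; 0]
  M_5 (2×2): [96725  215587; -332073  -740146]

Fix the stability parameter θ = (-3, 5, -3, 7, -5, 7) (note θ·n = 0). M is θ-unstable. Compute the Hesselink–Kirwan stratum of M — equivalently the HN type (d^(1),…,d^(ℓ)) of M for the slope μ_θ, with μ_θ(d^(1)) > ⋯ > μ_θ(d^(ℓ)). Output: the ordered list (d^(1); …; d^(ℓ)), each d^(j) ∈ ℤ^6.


Via rank(M_{q-1}∘⋯∘M_p): M ≅ I[1,1]^2, I[1,3], I[1,4], I[3,3], I[5,6]^2.
μ_θ-semistable layers: μ^(1)=7; μ^(2)=1; μ^(3)=-3; μ^(4)=-5

((0, 0, 0, 1, 0, 2); (0, 2, 2, 0, 0, 0); (4, 0, 1, 0, 0, 0); (0, 0, 0, 0, 2, 0))


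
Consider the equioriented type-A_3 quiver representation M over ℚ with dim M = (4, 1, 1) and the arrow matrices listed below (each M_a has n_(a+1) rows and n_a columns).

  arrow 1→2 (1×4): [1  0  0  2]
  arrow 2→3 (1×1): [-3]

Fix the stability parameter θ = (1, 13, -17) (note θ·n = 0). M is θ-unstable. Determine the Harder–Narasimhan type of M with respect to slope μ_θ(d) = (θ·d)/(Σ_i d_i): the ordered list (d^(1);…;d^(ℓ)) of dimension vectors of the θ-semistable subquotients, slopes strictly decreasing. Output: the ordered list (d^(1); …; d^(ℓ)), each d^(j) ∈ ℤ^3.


Barcode: M ≅ I[1,1]^3, I[1,3]. HN layers by μ_θ (2 steps, strictly decreasing):
  μ^(1)=1; μ^(2)=-1

((3, 0, 0); (1, 1, 1))


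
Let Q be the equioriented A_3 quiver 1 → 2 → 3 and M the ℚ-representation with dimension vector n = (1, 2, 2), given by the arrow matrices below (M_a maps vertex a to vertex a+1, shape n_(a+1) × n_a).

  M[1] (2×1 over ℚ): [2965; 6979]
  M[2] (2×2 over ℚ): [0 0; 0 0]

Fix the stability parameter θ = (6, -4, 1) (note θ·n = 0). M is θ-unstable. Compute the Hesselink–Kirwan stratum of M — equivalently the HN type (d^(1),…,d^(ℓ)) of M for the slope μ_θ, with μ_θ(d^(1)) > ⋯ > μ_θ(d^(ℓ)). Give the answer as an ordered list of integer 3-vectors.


Via rank(M_{q-1}∘⋯∘M_p): M ≅ I[1,2], I[2,2], I[3,3]^2.
μ_θ-semistable layers: μ^(1)=1; μ^(2)=-4

((1, 1, 2); (0, 1, 0))


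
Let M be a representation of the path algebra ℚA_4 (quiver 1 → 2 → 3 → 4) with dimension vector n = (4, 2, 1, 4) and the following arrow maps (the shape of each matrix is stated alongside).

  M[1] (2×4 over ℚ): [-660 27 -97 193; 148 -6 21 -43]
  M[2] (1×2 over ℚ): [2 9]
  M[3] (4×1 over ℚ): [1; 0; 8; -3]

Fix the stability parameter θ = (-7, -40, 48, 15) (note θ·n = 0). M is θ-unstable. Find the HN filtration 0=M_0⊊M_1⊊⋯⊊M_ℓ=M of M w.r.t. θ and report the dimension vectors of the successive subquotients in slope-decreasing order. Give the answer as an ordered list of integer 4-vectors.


Interval decomposition of M: I[1,1]^2, I[1,2], I[1,4], I[4,4]^3.
HN type (ℓ=4): μ^(1)=63/2; μ^(2)=15; μ^(3)=-7; μ^(4)=-47/2

((0, 0, 1, 1); (0, 0, 0, 3); (2, 0, 0, 0); (2, 2, 0, 0))


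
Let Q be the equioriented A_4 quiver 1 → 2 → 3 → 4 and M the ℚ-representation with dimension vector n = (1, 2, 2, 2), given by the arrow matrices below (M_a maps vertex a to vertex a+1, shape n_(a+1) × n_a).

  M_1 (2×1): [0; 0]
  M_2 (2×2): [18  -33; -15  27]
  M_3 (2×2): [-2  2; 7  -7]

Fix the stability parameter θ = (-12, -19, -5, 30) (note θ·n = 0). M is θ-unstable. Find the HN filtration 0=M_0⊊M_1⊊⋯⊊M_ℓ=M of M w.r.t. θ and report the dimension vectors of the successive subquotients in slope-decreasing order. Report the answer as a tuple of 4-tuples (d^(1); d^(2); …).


Via rank(M_{q-1}∘⋯∘M_p): M ≅ I[1,1], I[2,3], I[2,4], I[4,4].
μ_θ-semistable layers: μ^(1)=30; μ^(2)=-5; μ^(3)=-12; μ^(4)=-19

((0, 0, 0, 2); (0, 0, 2, 0); (1, 0, 0, 0); (0, 2, 0, 0))


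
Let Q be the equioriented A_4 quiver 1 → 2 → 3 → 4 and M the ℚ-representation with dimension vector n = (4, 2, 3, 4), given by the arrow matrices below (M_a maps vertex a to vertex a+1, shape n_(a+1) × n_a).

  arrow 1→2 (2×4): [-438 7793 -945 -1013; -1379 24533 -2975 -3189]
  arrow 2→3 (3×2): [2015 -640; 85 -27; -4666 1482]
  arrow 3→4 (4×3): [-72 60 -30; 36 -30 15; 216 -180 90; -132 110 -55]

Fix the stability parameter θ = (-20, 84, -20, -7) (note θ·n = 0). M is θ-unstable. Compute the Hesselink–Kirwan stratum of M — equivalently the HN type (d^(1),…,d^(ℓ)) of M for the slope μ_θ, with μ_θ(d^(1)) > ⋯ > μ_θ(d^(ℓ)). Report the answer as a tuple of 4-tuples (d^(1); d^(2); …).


Interval decomposition of M: I[1,1]^2, I[1,3]^2, I[3,4], I[4,4]^3.
HN type (ℓ=3): μ^(1)=32; μ^(2)=-7; μ^(3)=-20

((0, 2, 2, 0); (0, 0, 0, 4); (4, 0, 1, 0))


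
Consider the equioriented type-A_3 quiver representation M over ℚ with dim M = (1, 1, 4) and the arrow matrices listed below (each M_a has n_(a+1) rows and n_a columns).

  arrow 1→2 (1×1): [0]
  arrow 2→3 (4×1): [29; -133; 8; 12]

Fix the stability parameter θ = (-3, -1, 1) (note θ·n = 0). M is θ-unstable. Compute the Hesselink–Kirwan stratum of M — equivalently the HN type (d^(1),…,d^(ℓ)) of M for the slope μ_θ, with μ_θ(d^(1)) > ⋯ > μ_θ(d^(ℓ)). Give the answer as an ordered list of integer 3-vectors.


Via rank(M_{q-1}∘⋯∘M_p): M ≅ I[1,1], I[2,3], I[3,3]^3.
μ_θ-semistable layers: μ^(1)=1; μ^(2)=-1; μ^(3)=-3

((0, 0, 4); (0, 1, 0); (1, 0, 0))


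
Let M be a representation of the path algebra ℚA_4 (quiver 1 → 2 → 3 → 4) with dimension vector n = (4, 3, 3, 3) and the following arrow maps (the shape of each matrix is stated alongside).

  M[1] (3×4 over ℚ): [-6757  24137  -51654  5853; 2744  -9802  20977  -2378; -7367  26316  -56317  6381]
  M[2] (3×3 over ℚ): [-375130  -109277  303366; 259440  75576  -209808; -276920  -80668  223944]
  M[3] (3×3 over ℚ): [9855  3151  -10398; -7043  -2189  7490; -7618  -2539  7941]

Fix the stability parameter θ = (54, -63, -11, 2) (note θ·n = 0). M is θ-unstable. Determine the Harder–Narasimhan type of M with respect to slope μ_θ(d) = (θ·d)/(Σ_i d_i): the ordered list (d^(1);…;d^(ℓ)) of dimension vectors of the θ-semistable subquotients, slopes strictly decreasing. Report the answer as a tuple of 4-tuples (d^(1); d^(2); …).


Barcode: M ≅ I[1,1], I[1,2]^2, I[1,4], I[3,4]^2. HN layers by μ_θ (5 steps, strictly decreasing):
  μ^(1)=54; μ^(2)=2; μ^(3)=-9/2; μ^(4)=-20/3; μ^(5)=-11

((1, 0, 0, 0); (0, 0, 0, 3); (2, 2, 0, 0); (1, 1, 1, 0); (0, 0, 2, 0))


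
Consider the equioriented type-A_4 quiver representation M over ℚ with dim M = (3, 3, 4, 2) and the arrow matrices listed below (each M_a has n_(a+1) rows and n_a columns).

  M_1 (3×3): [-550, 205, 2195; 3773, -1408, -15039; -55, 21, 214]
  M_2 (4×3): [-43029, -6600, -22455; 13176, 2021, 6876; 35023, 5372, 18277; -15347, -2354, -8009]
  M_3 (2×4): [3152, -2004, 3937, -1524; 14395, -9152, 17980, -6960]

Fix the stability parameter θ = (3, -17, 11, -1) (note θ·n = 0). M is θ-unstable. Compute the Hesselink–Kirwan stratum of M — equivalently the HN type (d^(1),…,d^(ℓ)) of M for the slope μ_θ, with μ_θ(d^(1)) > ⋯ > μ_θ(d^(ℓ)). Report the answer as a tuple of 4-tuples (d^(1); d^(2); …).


Interval decomposition of M: I[1,1], I[1,2], I[1,4], I[2,4], I[3,3]^2.
HN type (ℓ=5): μ^(1)=11; μ^(2)=5; μ^(3)=3; μ^(4)=-7; μ^(5)=-17

((0, 0, 2, 0); (0, 0, 2, 2); (1, 0, 0, 0); (2, 2, 0, 0); (0, 1, 0, 0))
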